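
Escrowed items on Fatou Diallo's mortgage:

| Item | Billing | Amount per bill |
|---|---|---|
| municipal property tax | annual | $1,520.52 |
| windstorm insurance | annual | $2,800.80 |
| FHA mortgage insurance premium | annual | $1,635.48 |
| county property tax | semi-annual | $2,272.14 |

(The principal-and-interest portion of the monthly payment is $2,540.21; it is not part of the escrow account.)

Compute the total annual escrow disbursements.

$10,501.08

Municipal property tax: $1,520.52
Windstorm insurance: $2,800.80
FHA mortgage insurance premium: $1,635.48
County property tax: $2,272.14 × 2 = $4,544.28
Combined annual = $1,520.52 + $2,800.80 + $1,635.48 + $4,544.28 = $10,501.08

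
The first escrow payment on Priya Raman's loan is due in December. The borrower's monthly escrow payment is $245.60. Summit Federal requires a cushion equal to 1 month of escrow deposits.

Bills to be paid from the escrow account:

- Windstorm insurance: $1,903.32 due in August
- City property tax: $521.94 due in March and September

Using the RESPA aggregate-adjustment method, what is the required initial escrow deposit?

Cushion = 1 × $245.60 = $245.60
Trial balance (start $0, +$245.60 each month, − disbursements):
  Dec: +$245.60 → $245.60
  Jan: +$245.60 → $491.20
  Feb: +$245.60 → $736.80
  Mar: +$245.60 − $521.94 → $460.46
  Apr: +$245.60 → $706.06
  May: +$245.60 → $951.66
  Jun: +$245.60 → $1,197.26
  Jul: +$245.60 → $1,442.86
  Aug: +$245.60 − $1,903.32 → -$214.86
  Sep: +$245.60 − $521.94 → -$491.20
  Oct: +$245.60 → -$245.60
  Nov: +$245.60 → $0.00
Lowest trial balance = -$491.20 (Sep)
Initial deposit = cushion − low point = $245.60 − (-$491.20) = $736.80

$736.80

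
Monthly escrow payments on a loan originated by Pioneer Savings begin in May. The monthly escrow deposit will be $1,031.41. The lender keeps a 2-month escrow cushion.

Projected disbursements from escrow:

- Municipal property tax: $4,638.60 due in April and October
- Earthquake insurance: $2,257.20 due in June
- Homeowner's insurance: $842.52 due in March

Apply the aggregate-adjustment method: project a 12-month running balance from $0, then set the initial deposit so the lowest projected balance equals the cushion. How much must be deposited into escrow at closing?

Cushion = 2 × $1,031.41 = $2,062.82
Trial balance (start $0, +$1,031.41 each month, − disbursements):
  May: +$1,031.41 → $1,031.41
  Jun: +$1,031.41 − $2,257.20 → -$194.38
  Jul: +$1,031.41 → $837.03
  Aug: +$1,031.41 → $1,868.44
  Sep: +$1,031.41 → $2,899.85
  Oct: +$1,031.41 − $4,638.60 → -$707.34
  Nov: +$1,031.41 → $324.07
  Dec: +$1,031.41 → $1,355.48
  Jan: +$1,031.41 → $2,386.89
  Feb: +$1,031.41 → $3,418.30
  Mar: +$1,031.41 − $842.52 → $3,607.19
  Apr: +$1,031.41 − $4,638.60 → $0.00
Lowest trial balance = -$707.34 (Oct)
Initial deposit = cushion − low point = $2,062.82 − (-$707.34) = $2,770.16

$2,770.16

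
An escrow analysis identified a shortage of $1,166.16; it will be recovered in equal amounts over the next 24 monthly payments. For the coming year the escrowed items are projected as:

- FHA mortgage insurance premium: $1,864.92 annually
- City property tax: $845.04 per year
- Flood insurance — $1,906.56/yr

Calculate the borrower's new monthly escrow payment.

$433.30

FHA mortgage insurance premium — $1,864.92
City property tax — $845.04
Flood insurance — $1,906.56
Combined annual = $4,616.52
Base monthly escrow = $4,616.52 / 12 = $384.71
Shortage per month = $1,166.16 ÷ 24 = $48.59
Adjusted monthly = $384.71 + $48.59 = $433.30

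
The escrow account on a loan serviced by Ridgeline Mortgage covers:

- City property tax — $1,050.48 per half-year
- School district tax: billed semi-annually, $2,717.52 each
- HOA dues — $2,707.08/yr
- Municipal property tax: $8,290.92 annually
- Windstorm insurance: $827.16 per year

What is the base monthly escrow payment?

City property tax — $1,050.48 × 2 = $2,100.96 per year
School district tax — $2,717.52 × 2 = $5,435.04 per year
HOA dues — $2,707.08 per year
Municipal property tax — $8,290.92 per year
Windstorm insurance — $827.16 per year
Yearly total = $2,100.96 + $5,435.04 + $2,707.08 + $8,290.92 + $827.16 = $19,361.16
Base monthly escrow = $19,361.16 ÷ 12 = $1,613.43

$1,613.43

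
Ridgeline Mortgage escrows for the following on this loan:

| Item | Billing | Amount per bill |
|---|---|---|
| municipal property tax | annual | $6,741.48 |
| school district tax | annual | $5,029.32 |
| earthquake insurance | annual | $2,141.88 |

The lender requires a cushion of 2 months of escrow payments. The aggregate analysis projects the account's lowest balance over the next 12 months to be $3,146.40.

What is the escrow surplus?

$827.62

Municipal property tax: $6,741.48 per year
School district tax: $5,029.32 per year
Earthquake insurance: $2,141.88 per year
Annual escrow total = $13,912.68
Monthly escrow = $13,912.68 ÷ 12 = $1,159.39
Cushion = 2 × $1,159.39 = $2,318.78
Excess over cushion: $3,146.40 − $2,318.78 = $827.62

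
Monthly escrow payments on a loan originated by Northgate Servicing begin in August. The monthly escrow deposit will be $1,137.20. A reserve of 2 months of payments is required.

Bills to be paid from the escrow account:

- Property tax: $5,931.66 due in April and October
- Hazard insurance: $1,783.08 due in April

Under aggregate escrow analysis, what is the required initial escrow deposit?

$5,686.00

Cushion = 2 × $1,137.20 = $2,274.40
Trial balance (start $0, +$1,137.20 each month, − disbursements):
  Aug: +$1,137.20 → $1,137.20
  Sep: +$1,137.20 → $2,274.40
  Oct: +$1,137.20 − $5,931.66 → -$2,520.06
  Nov: +$1,137.20 → -$1,382.86
  Dec: +$1,137.20 → -$245.66
  Jan: +$1,137.20 → $891.54
  Feb: +$1,137.20 → $2,028.74
  Mar: +$1,137.20 → $3,165.94
  Apr: +$1,137.20 − $7,714.74 → -$3,411.60
  May: +$1,137.20 → -$2,274.40
  Jun: +$1,137.20 → -$1,137.20
  Jul: +$1,137.20 → $0.00
Lowest trial balance = -$3,411.60 (Apr)
Initial deposit = cushion − low point = $2,274.40 − (-$3,411.60) = $5,686.00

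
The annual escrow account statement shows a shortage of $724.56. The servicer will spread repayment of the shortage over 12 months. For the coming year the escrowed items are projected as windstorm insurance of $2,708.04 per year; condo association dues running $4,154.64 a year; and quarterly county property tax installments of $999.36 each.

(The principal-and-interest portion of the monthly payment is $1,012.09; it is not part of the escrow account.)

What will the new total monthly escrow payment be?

Windstorm insurance — $2,708.04 annually
Condo association dues — $4,154.64 annually
County property tax — $999.36 × 4 = $3,997.44 annually
Yearly total = $2,708.04 + $4,154.64 + $3,997.44 = $10,860.12
Base monthly escrow = $10,860.12 ÷ 12 = $905.01
Monthly shortage recovery: $724.56 ÷ 12 = $60.38
New monthly escrow = $905.01 + $60.38 = $965.39

$965.39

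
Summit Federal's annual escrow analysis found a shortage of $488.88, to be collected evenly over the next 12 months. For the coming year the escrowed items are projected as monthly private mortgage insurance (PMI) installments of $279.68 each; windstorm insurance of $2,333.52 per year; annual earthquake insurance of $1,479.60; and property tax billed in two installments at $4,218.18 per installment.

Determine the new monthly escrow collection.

$1,341.21

Private mortgage insurance (PMI) — $279.68 × 12 = $3,356.16/yr
Windstorm insurance — $2,333.52/yr
Earthquake insurance — $1,479.60/yr
Property tax — $4,218.18 × 2 = $8,436.36/yr
Total annual escrow = $3,356.16 + $2,333.52 + $1,479.60 + $8,436.36 = $15,605.64
Monthly = $15,605.64 ÷ 12 = $1,300.47
Shortage spread = $488.88 / 12 = $40.74/mo
Adjusted monthly = $1,300.47 + $40.74 = $1,341.21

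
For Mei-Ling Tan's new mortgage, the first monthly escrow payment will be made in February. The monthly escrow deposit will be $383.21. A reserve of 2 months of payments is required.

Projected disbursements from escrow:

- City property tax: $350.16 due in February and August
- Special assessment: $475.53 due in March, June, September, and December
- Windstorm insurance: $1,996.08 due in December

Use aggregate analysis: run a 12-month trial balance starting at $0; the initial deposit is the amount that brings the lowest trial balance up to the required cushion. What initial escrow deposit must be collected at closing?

Cushion = 2 × $383.21 = $766.42
Trial balance (start $0, +$383.21 each month, − disbursements):
  Feb: +$383.21 − $350.16 → $33.05
  Mar: +$383.21 − $475.53 → -$59.27
  Apr: +$383.21 → $323.94
  May: +$383.21 → $707.15
  Jun: +$383.21 − $475.53 → $614.83
  Jul: +$383.21 → $998.04
  Aug: +$383.21 − $350.16 → $1,031.09
  Sep: +$383.21 − $475.53 → $938.77
  Oct: +$383.21 → $1,321.98
  Nov: +$383.21 → $1,705.19
  Dec: +$383.21 − $2,471.61 → -$383.21
  Jan: +$383.21 → $0.00
Lowest trial balance = -$383.21 (Dec)
Initial deposit = cushion − low point = $766.42 − (-$383.21) = $1,149.63

$1,149.63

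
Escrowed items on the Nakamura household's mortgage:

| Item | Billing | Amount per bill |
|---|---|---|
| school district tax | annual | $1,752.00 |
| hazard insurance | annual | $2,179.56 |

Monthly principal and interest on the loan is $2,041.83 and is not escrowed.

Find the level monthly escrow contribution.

School district tax — $1,752.00 per year
Hazard insurance — $2,179.56 per year
Combined annual = $1,752.00 + $2,179.56 = $3,931.56
Base monthly escrow = $3,931.56 / 12 = $327.63

$327.63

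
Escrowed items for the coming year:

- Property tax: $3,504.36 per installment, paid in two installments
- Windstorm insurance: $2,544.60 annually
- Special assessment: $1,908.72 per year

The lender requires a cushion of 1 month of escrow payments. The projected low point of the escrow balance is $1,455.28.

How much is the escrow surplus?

Property tax = $3,504.36 × 2 = $7,008.72/yr
Windstorm insurance = $2,544.60/yr
Special assessment = $1,908.72/yr
Total per year = $11,462.04
Monthly escrow = $11,462.04 ÷ 12 = $955.17
Required reserve = 1 × $955.17 = $955.17
Surplus = $1,455.28 − $955.17 = $500.11

$500.11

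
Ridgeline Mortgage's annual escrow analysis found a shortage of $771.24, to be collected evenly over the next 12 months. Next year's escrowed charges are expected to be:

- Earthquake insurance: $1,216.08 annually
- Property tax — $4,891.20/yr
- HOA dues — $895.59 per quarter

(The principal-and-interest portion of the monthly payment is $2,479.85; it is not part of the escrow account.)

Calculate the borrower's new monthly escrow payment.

$871.74

Earthquake insurance: $1,216.08
Property tax: $4,891.20
HOA dues: $895.59 × 4 = $3,582.36
Total annual escrow = $1,216.08 + $4,891.20 + $3,582.36 = $9,689.64
Monthly = $9,689.64 / 12 = $807.47
Shortage per month = $771.24 / 12 = $64.27
Adjusted monthly = $807.47 + $64.27 = $871.74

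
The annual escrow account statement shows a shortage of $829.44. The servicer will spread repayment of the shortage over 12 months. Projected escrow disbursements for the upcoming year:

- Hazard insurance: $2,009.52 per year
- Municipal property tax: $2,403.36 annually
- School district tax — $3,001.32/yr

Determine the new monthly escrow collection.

$686.97

Hazard insurance: $2,009.52/yr
Municipal property tax: $2,403.36/yr
School district tax: $3,001.32/yr
Total annual escrow = $2,009.52 + $2,403.36 + $3,001.32 = $7,414.20
Monthly = $7,414.20 ÷ 12 = $617.85
Shortage per month = $829.44 ÷ 12 = $69.12
New monthly escrow = $617.85 + $69.12 = $686.97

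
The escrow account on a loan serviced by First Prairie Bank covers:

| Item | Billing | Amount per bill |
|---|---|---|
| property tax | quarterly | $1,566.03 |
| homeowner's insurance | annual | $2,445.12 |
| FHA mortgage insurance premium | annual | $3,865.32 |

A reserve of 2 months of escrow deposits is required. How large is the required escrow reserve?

$2,095.76

Property tax: $1,566.03 × 4 = $6,264.12 per year
Homeowner's insurance: $2,445.12 per year
FHA mortgage insurance premium: $3,865.32 per year
Combined annual = $6,264.12 + $2,445.12 + $3,865.32 = $12,574.56
Per month = $12,574.56 ÷ 12 = $1,047.88
Cushion = 2 × $1,047.88 = $2,095.76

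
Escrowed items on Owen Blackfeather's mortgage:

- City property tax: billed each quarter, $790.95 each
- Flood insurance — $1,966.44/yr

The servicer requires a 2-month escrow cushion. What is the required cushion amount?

City property tax — $790.95 × 4 = $3,163.80/yr
Flood insurance — $1,966.44/yr
Yearly total = $3,163.80 + $1,966.44 = $5,130.24
Monthly = $5,130.24 / 12 = $427.52
Cushion = 2 × $427.52 = $855.04

$855.04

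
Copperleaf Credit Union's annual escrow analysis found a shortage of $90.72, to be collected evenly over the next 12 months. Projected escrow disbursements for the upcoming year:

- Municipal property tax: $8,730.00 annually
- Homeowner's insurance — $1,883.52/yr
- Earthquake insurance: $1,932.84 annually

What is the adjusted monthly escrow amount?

Municipal property tax = $8,730.00 annually
Homeowner's insurance = $1,883.52 annually
Earthquake insurance = $1,932.84 annually
Yearly total = $8,730.00 + $1,883.52 + $1,932.84 = $12,546.36
Monthly = $12,546.36 ÷ 12 = $1,045.53
Shortage per month = $90.72 ÷ 12 = $7.56
Adjusted monthly = $1,045.53 + $7.56 = $1,053.09

$1,053.09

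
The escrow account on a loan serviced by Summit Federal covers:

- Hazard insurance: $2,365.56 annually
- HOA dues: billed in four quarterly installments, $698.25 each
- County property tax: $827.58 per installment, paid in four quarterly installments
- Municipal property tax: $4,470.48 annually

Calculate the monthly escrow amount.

Hazard insurance: $2,365.56 annually
HOA dues: $698.25 × 4 = $2,793.00 annually
County property tax: $827.58 × 4 = $3,310.32 annually
Municipal property tax: $4,470.48 annually
Yearly total = $12,939.36
Monthly = $12,939.36 ÷ 12 = $1,078.28

$1,078.28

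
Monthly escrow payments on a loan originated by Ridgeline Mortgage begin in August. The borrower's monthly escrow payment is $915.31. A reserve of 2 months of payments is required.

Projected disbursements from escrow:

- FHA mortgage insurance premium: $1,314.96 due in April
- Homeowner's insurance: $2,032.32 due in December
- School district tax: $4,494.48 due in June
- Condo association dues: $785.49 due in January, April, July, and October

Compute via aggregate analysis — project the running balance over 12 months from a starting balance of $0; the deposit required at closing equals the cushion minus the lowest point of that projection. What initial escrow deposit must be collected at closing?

Cushion = 2 × $915.31 = $1,830.62
Trial balance (start $0, +$915.31 each month, − disbursements):
  Aug: +$915.31 → $915.31
  Sep: +$915.31 → $1,830.62
  Oct: +$915.31 − $785.49 → $1,960.44
  Nov: +$915.31 → $2,875.75
  Dec: +$915.31 − $2,032.32 → $1,758.74
  Jan: +$915.31 − $785.49 → $1,888.56
  Feb: +$915.31 → $2,803.87
  Mar: +$915.31 → $3,719.18
  Apr: +$915.31 − $2,100.45 → $2,534.04
  May: +$915.31 → $3,449.35
  Jun: +$915.31 − $4,494.48 → -$129.82
  Jul: +$915.31 − $785.49 → $0.00
Lowest trial balance = -$129.82 (Jun)
Initial deposit = cushion − low point = $1,830.62 − (-$129.82) = $1,960.44

$1,960.44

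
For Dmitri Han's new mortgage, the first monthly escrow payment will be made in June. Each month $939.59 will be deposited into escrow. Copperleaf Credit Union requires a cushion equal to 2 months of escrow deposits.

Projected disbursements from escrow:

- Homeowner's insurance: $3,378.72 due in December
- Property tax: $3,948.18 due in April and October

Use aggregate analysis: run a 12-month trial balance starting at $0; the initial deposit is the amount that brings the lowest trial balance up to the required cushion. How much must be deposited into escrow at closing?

Cushion = 2 × $939.59 = $1,879.18
Trial balance (start $0, +$939.59 each month, − disbursements):
  Jun: +$939.59 → $939.59
  Jul: +$939.59 → $1,879.18
  Aug: +$939.59 → $2,818.77
  Sep: +$939.59 → $3,758.36
  Oct: +$939.59 − $3,948.18 → $749.77
  Nov: +$939.59 → $1,689.36
  Dec: +$939.59 − $3,378.72 → -$749.77
  Jan: +$939.59 → $189.82
  Feb: +$939.59 → $1,129.41
  Mar: +$939.59 → $2,069.00
  Apr: +$939.59 − $3,948.18 → -$939.59
  May: +$939.59 → $0.00
Lowest trial balance = -$939.59 (Apr)
Initial deposit = cushion − low point = $1,879.18 − (-$939.59) = $2,818.77

$2,818.77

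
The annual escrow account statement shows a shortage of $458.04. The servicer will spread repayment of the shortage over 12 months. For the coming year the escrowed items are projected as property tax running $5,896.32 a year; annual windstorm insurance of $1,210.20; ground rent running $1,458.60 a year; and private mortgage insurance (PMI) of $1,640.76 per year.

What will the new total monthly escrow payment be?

$888.66

Property tax: $5,896.32 annually
Windstorm insurance: $1,210.20 annually
Ground rent: $1,458.60 annually
Private mortgage insurance (PMI): $1,640.76 annually
Total annual escrow = $5,896.32 + $1,210.20 + $1,458.60 + $1,640.76 = $10,205.88
Monthly = $10,205.88 ÷ 12 = $850.49
Shortage per month = $458.04 / 12 = $38.17
New monthly escrow = $850.49 + $38.17 = $888.66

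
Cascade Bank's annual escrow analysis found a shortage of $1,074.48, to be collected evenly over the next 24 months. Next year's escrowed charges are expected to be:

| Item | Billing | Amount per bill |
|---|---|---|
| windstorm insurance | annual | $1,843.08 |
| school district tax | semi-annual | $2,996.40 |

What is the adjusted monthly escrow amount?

Windstorm insurance: $1,843.08 per year
School district tax: $2,996.40 × 2 = $5,992.80 per year
Yearly total = $1,843.08 + $5,992.80 = $7,835.88
Base monthly escrow = $7,835.88 ÷ 12 = $652.99
Shortage per month = $1,074.48 ÷ 24 = $44.77
Adjusted monthly = $652.99 + $44.77 = $697.76

$697.76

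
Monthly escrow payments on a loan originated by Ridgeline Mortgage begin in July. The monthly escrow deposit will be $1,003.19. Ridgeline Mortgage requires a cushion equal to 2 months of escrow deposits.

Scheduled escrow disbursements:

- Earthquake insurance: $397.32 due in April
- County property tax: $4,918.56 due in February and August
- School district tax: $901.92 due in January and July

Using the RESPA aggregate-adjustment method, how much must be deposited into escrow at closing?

Cushion = 2 × $1,003.19 = $2,006.38
Trial balance (start $0, +$1,003.19 each month, − disbursements):
  Jul: +$1,003.19 − $901.92 → $101.27
  Aug: +$1,003.19 − $4,918.56 → -$3,814.10
  Sep: +$1,003.19 → -$2,810.91
  Oct: +$1,003.19 → -$1,807.72
  Nov: +$1,003.19 → -$804.53
  Dec: +$1,003.19 → $198.66
  Jan: +$1,003.19 − $901.92 → $299.93
  Feb: +$1,003.19 − $4,918.56 → -$3,615.44
  Mar: +$1,003.19 → -$2,612.25
  Apr: +$1,003.19 − $397.32 → -$2,006.38
  May: +$1,003.19 → -$1,003.19
  Jun: +$1,003.19 → $0.00
Lowest trial balance = -$3,814.10 (Aug)
Initial deposit = cushion − low point = $2,006.38 − (-$3,814.10) = $5,820.48

$5,820.48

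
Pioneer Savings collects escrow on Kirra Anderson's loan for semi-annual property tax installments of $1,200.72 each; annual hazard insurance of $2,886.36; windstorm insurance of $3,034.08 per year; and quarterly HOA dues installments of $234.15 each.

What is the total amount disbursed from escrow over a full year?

Property tax = $1,200.72 × 2 = $2,401.44 annually
Hazard insurance = $2,886.36 annually
Windstorm insurance = $3,034.08 annually
HOA dues = $234.15 × 4 = $936.60 annually
Annual escrow total = $9,258.48

$9,258.48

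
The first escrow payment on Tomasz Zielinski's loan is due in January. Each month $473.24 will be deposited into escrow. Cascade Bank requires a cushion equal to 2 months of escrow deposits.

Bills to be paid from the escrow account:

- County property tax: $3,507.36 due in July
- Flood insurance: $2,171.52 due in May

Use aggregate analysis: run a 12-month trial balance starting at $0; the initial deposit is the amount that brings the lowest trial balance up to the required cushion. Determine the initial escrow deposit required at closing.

$3,312.68

Cushion = 2 × $473.24 = $946.48
Trial balance (start $0, +$473.24 each month, − disbursements):
  Jan: +$473.24 → $473.24
  Feb: +$473.24 → $946.48
  Mar: +$473.24 → $1,419.72
  Apr: +$473.24 → $1,892.96
  May: +$473.24 − $2,171.52 → $194.68
  Jun: +$473.24 → $667.92
  Jul: +$473.24 − $3,507.36 → -$2,366.20
  Aug: +$473.24 → -$1,892.96
  Sep: +$473.24 → -$1,419.72
  Oct: +$473.24 → -$946.48
  Nov: +$473.24 → -$473.24
  Dec: +$473.24 → $0.00
Lowest trial balance = -$2,366.20 (Jul)
Initial deposit = cushion − low point = $946.48 − (-$2,366.20) = $3,312.68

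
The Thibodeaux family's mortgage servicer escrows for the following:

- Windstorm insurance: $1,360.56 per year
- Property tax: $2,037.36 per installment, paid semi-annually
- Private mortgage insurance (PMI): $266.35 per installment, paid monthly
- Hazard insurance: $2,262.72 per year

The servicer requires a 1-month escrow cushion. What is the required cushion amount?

Windstorm insurance — $1,360.56/yr
Property tax — $2,037.36 × 2 = $4,074.72/yr
Private mortgage insurance (PMI) — $266.35 × 12 = $3,196.20/yr
Hazard insurance — $2,262.72/yr
Total annual escrow = $10,894.20
Monthly escrow = $10,894.20 / 12 = $907.85
Required cushion = 1 × $907.85 = $907.85

$907.85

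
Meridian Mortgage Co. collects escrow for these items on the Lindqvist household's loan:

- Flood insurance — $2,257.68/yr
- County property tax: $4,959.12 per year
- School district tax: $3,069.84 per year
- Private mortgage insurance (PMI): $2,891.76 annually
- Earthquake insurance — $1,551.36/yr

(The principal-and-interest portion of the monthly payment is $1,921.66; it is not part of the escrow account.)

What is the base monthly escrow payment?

Flood insurance — $2,257.68 annually
County property tax — $4,959.12 annually
School district tax — $3,069.84 annually
Private mortgage insurance (PMI) — $2,891.76 annually
Earthquake insurance — $1,551.36 annually
Total annual escrow = $2,257.68 + $4,959.12 + $3,069.84 + $2,891.76 + $1,551.36 = $14,729.76
Base monthly escrow = $14,729.76 / 12 = $1,227.48

$1,227.48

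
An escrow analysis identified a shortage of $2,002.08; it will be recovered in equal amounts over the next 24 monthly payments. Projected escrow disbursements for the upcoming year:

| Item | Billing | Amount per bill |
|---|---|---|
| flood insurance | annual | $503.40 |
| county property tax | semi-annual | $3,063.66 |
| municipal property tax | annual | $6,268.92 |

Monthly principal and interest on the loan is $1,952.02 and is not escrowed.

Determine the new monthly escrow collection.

$1,158.39

Flood insurance — $503.40
County property tax — $3,063.66 × 2 = $6,127.32
Municipal property tax — $6,268.92
Yearly total = $12,899.64
Monthly = $12,899.64 ÷ 12 = $1,074.97
Shortage spread = $2,002.08 / 24 = $83.42/mo
New monthly escrow = $1,074.97 + $83.42 = $1,158.39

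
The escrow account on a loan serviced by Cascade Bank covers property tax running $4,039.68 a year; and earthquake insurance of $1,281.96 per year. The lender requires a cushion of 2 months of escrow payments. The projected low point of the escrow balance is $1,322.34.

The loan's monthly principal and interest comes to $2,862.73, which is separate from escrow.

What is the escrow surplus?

$435.40

Property tax: $4,039.68 annually
Earthquake insurance: $1,281.96 annually
Total per year = $5,321.64
Per month = $5,321.64 / 12 = $443.47
Cushion = 2 × $443.47 = $886.94
Surplus = $1,322.34 − $886.94 = $435.40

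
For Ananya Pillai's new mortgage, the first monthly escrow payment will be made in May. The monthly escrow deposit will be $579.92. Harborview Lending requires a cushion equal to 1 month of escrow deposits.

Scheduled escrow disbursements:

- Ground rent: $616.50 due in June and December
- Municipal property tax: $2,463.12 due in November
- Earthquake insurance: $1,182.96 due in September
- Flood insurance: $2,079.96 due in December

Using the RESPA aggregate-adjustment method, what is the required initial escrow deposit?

$2,899.60

Cushion = 1 × $579.92 = $579.92
Trial balance (start $0, +$579.92 each month, − disbursements):
  May: +$579.92 → $579.92
  Jun: +$579.92 − $616.50 → $543.34
  Jul: +$579.92 → $1,123.26
  Aug: +$579.92 → $1,703.18
  Sep: +$579.92 − $1,182.96 → $1,100.14
  Oct: +$579.92 → $1,680.06
  Nov: +$579.92 − $2,463.12 → -$203.14
  Dec: +$579.92 − $2,696.46 → -$2,319.68
  Jan: +$579.92 → -$1,739.76
  Feb: +$579.92 → -$1,159.84
  Mar: +$579.92 → -$579.92
  Apr: +$579.92 → $0.00
Lowest trial balance = -$2,319.68 (Dec)
Initial deposit = cushion − low point = $579.92 − (-$2,319.68) = $2,899.60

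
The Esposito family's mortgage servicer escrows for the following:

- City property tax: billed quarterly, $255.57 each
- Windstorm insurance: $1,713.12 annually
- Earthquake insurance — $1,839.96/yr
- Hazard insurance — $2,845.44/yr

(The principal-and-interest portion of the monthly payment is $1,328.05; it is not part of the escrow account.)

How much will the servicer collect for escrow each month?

City property tax = $255.57 × 4 = $1,022.28 per year
Windstorm insurance = $1,713.12 per year
Earthquake insurance = $1,839.96 per year
Hazard insurance = $2,845.44 per year
Total annual escrow = $1,022.28 + $1,713.12 + $1,839.96 + $2,845.44 = $7,420.80
Per month = $7,420.80 / 12 = $618.40

$618.40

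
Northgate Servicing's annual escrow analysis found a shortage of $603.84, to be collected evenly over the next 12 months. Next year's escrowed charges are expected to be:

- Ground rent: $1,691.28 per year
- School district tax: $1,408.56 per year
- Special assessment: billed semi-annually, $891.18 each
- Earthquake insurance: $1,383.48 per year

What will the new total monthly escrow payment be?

Ground rent — $1,691.28/yr
School district tax — $1,408.56/yr
Special assessment — $891.18 × 2 = $1,782.36/yr
Earthquake insurance — $1,383.48/yr
Yearly total = $1,691.28 + $1,408.56 + $1,782.36 + $1,383.48 = $6,265.68
Per month = $6,265.68 / 12 = $522.14
Monthly shortage recovery: $603.84 ÷ 12 = $50.32
New monthly escrow = $522.14 + $50.32 = $572.46

$572.46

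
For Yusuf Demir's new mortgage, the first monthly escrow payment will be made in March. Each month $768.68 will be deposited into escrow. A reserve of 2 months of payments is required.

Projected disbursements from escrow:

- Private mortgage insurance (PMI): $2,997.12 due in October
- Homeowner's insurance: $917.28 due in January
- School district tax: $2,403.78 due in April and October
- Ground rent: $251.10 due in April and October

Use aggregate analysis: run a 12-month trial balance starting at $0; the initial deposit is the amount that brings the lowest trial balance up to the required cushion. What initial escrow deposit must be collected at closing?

$3,694.80

Cushion = 2 × $768.68 = $1,537.36
Trial balance (start $0, +$768.68 each month, − disbursements):
  Mar: +$768.68 → $768.68
  Apr: +$768.68 − $2,654.88 → -$1,117.52
  May: +$768.68 → -$348.84
  Jun: +$768.68 → $419.84
  Jul: +$768.68 → $1,188.52
  Aug: +$768.68 → $1,957.20
  Sep: +$768.68 → $2,725.88
  Oct: +$768.68 − $5,652.00 → -$2,157.44
  Nov: +$768.68 → -$1,388.76
  Dec: +$768.68 → -$620.08
  Jan: +$768.68 − $917.28 → -$768.68
  Feb: +$768.68 → $0.00
Lowest trial balance = -$2,157.44 (Oct)
Initial deposit = cushion − low point = $1,537.36 − (-$2,157.44) = $3,694.80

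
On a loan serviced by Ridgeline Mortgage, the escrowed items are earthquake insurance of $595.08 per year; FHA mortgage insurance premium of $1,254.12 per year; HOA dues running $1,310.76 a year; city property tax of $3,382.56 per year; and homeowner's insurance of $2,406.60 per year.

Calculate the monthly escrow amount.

$745.76

Earthquake insurance: $595.08 per year
FHA mortgage insurance premium: $1,254.12 per year
HOA dues: $1,310.76 per year
City property tax: $3,382.56 per year
Homeowner's insurance: $2,406.60 per year
Total annual escrow = $595.08 + $1,254.12 + $1,310.76 + $3,382.56 + $2,406.60 = $8,949.12
Monthly escrow = $8,949.12 ÷ 12 = $745.76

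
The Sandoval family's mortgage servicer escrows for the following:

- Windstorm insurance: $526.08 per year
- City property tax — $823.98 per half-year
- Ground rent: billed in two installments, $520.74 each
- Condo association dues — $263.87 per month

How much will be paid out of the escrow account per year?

Windstorm insurance: $526.08/yr
City property tax: $823.98 × 2 = $1,647.96/yr
Ground rent: $520.74 × 2 = $1,041.48/yr
Condo association dues: $263.87 × 12 = $3,166.44/yr
Total annual escrow = $526.08 + $1,647.96 + $1,041.48 + $3,166.44 = $6,381.96

$6,381.96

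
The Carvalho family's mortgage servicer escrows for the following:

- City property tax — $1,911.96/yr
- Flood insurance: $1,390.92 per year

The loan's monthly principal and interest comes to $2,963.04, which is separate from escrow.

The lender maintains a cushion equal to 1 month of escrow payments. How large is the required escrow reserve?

City property tax: $1,911.96/yr
Flood insurance: $1,390.92/yr
Combined annual = $1,911.96 + $1,390.92 = $3,302.88
Monthly = $3,302.88 / 12 = $275.24
Required cushion = 1 × $275.24 = $275.24

$275.24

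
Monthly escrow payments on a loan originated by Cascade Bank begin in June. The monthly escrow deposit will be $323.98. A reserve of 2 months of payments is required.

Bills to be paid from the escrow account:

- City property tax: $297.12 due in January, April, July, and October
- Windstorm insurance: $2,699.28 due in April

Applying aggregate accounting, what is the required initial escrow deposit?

Cushion = 2 × $323.98 = $647.96
Trial balance (start $0, +$323.98 each month, − disbursements):
  Jun: +$323.98 → $323.98
  Jul: +$323.98 − $297.12 → $350.84
  Aug: +$323.98 → $674.82
  Sep: +$323.98 → $998.80
  Oct: +$323.98 − $297.12 → $1,025.66
  Nov: +$323.98 → $1,349.64
  Dec: +$323.98 → $1,673.62
  Jan: +$323.98 − $297.12 → $1,700.48
  Feb: +$323.98 → $2,024.46
  Mar: +$323.98 → $2,348.44
  Apr: +$323.98 − $2,996.40 → -$323.98
  May: +$323.98 → $0.00
Lowest trial balance = -$323.98 (Apr)
Initial deposit = cushion − low point = $647.96 − (-$323.98) = $971.94

$971.94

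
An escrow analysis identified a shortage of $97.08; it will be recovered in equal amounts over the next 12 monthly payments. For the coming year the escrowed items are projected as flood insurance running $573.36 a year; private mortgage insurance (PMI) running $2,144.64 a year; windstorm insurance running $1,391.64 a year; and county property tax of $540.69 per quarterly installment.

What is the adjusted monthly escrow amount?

$530.79

Flood insurance = $573.36 per year
Private mortgage insurance (PMI) = $2,144.64 per year
Windstorm insurance = $1,391.64 per year
County property tax = $540.69 × 4 = $2,162.76 per year
Yearly total = $573.36 + $2,144.64 + $1,391.64 + $2,162.76 = $6,272.40
Monthly = $6,272.40 / 12 = $522.70
Shortage spread = $97.08 ÷ 12 = $8.09/mo
New monthly escrow = $522.70 + $8.09 = $530.79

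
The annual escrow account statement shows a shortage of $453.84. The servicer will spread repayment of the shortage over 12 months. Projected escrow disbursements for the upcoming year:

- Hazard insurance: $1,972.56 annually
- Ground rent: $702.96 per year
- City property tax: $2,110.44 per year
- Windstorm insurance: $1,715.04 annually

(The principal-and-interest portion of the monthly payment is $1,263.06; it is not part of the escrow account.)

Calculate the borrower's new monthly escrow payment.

Hazard insurance: $1,972.56 per year
Ground rent: $702.96 per year
City property tax: $2,110.44 per year
Windstorm insurance: $1,715.04 per year
Total annual escrow = $1,972.56 + $702.96 + $2,110.44 + $1,715.04 = $6,501.00
Monthly = $6,501.00 / 12 = $541.75
Shortage spread = $453.84 / 12 = $37.82/mo
New monthly escrow = $541.75 + $37.82 = $579.57

$579.57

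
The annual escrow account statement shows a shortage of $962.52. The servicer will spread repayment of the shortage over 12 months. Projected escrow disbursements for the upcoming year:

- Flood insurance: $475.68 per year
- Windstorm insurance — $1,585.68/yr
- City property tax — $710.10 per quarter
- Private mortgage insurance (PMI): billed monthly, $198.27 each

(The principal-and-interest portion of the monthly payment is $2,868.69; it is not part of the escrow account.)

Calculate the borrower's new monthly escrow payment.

Flood insurance = $475.68
Windstorm insurance = $1,585.68
City property tax = $710.10 × 4 = $2,840.40
Private mortgage insurance (PMI) = $198.27 × 12 = $2,379.24
Total annual escrow = $475.68 + $1,585.68 + $2,840.40 + $2,379.24 = $7,281.00
Monthly = $7,281.00 / 12 = $606.75
Shortage spread = $962.52 ÷ 12 = $80.21/mo
New monthly escrow = $606.75 + $80.21 = $686.96

$686.96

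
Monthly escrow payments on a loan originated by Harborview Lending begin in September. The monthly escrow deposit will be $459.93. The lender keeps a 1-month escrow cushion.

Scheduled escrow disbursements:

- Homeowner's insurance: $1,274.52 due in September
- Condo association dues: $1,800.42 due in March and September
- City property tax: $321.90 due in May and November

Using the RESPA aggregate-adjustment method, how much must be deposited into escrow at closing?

$3,074.94

Cushion = 1 × $459.93 = $459.93
Trial balance (start $0, +$459.93 each month, − disbursements):
  Sep: +$459.93 − $3,074.94 → -$2,615.01
  Oct: +$459.93 → -$2,155.08
  Nov: +$459.93 − $321.90 → -$2,017.05
  Dec: +$459.93 → -$1,557.12
  Jan: +$459.93 → -$1,097.19
  Feb: +$459.93 → -$637.26
  Mar: +$459.93 − $1,800.42 → -$1,977.75
  Apr: +$459.93 → -$1,517.82
  May: +$459.93 − $321.90 → -$1,379.79
  Jun: +$459.93 → -$919.86
  Jul: +$459.93 → -$459.93
  Aug: +$459.93 → $0.00
Lowest trial balance = -$2,615.01 (Sep)
Initial deposit = cushion − low point = $459.93 − (-$2,615.01) = $3,074.94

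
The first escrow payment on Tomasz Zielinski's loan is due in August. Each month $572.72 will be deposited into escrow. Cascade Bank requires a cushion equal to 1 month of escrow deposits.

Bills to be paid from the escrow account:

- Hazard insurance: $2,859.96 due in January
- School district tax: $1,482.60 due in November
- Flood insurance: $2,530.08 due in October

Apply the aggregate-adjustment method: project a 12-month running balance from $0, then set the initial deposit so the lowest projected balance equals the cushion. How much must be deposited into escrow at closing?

$4,009.04

Cushion = 1 × $572.72 = $572.72
Trial balance (start $0, +$572.72 each month, − disbursements):
  Aug: +$572.72 → $572.72
  Sep: +$572.72 → $1,145.44
  Oct: +$572.72 − $2,530.08 → -$811.92
  Nov: +$572.72 − $1,482.60 → -$1,721.80
  Dec: +$572.72 → -$1,149.08
  Jan: +$572.72 − $2,859.96 → -$3,436.32
  Feb: +$572.72 → -$2,863.60
  Mar: +$572.72 → -$2,290.88
  Apr: +$572.72 → -$1,718.16
  May: +$572.72 → -$1,145.44
  Jun: +$572.72 → -$572.72
  Jul: +$572.72 → $0.00
Lowest trial balance = -$3,436.32 (Jan)
Initial deposit = cushion − low point = $572.72 − (-$3,436.32) = $4,009.04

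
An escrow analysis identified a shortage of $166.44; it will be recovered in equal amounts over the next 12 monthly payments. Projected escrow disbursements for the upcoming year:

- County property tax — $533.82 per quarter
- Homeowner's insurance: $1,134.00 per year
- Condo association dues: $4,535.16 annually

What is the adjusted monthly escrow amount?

$664.24

County property tax — $533.82 × 4 = $2,135.28 per year
Homeowner's insurance — $1,134.00 per year
Condo association dues — $4,535.16 per year
Total annual escrow = $7,804.44
Per month = $7,804.44 ÷ 12 = $650.37
Shortage per month = $166.44 / 12 = $13.87
Adjusted monthly = $650.37 + $13.87 = $664.24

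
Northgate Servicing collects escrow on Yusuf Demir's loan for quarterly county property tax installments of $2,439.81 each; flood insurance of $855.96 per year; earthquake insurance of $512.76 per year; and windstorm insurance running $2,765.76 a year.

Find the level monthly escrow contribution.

County property tax — $2,439.81 × 4 = $9,759.24 per year
Flood insurance — $855.96 per year
Earthquake insurance — $512.76 per year
Windstorm insurance — $2,765.76 per year
Total annual escrow = $9,759.24 + $855.96 + $512.76 + $2,765.76 = $13,893.72
Monthly escrow = $13,893.72 ÷ 12 = $1,157.81

$1,157.81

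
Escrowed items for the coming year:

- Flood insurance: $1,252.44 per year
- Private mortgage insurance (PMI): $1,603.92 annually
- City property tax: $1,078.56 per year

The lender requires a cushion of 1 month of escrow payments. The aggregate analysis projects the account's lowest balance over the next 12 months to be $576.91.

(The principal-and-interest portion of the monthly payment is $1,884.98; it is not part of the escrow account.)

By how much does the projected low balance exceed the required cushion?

Flood insurance = $1,252.44 annually
Private mortgage insurance (PMI) = $1,603.92 annually
City property tax = $1,078.56 annually
Total per year = $1,252.44 + $1,603.92 + $1,078.56 = $3,934.92
Monthly = $3,934.92 ÷ 12 = $327.91
Required reserve = 1 × $327.91 = $327.91
Excess over cushion: $576.91 − $327.91 = $249.00

$249.00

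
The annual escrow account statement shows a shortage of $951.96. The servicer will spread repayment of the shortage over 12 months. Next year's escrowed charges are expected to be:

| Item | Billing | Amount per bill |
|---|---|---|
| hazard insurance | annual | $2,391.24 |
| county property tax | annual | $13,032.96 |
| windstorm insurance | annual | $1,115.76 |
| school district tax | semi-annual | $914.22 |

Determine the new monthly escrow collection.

Hazard insurance: $2,391.24
County property tax: $13,032.96
Windstorm insurance: $1,115.76
School district tax: $914.22 × 2 = $1,828.44
Total per year = $2,391.24 + $13,032.96 + $1,115.76 + $1,828.44 = $18,368.40
Monthly = $18,368.40 ÷ 12 = $1,530.70
Shortage per month = $951.96 ÷ 12 = $79.33
New monthly escrow = $1,530.70 + $79.33 = $1,610.03

$1,610.03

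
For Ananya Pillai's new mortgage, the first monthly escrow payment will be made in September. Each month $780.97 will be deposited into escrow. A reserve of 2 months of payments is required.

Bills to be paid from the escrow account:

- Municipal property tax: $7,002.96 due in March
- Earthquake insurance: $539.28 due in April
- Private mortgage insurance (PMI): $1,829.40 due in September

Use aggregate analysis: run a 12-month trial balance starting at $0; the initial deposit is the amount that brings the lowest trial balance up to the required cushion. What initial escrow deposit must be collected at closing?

$4,927.51

Cushion = 2 × $780.97 = $1,561.94
Trial balance (start $0, +$780.97 each month, − disbursements):
  Sep: +$780.97 − $1,829.40 → -$1,048.43
  Oct: +$780.97 → -$267.46
  Nov: +$780.97 → $513.51
  Dec: +$780.97 → $1,294.48
  Jan: +$780.97 → $2,075.45
  Feb: +$780.97 → $2,856.42
  Mar: +$780.97 − $7,002.96 → -$3,365.57
  Apr: +$780.97 − $539.28 → -$3,123.88
  May: +$780.97 → -$2,342.91
  Jun: +$780.97 → -$1,561.94
  Jul: +$780.97 → -$780.97
  Aug: +$780.97 → $0.00
Lowest trial balance = -$3,365.57 (Mar)
Initial deposit = cushion − low point = $1,561.94 − (-$3,365.57) = $4,927.51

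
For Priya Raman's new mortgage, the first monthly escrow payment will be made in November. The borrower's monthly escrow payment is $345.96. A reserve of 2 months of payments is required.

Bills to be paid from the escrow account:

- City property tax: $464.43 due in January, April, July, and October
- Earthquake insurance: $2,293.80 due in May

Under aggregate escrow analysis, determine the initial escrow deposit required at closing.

Cushion = 2 × $345.96 = $691.92
Trial balance (start $0, +$345.96 each month, − disbursements):
  Nov: +$345.96 → $345.96
  Dec: +$345.96 → $691.92
  Jan: +$345.96 − $464.43 → $573.45
  Feb: +$345.96 → $919.41
  Mar: +$345.96 → $1,265.37
  Apr: +$345.96 − $464.43 → $1,146.90
  May: +$345.96 − $2,293.80 → -$800.94
  Jun: +$345.96 → -$454.98
  Jul: +$345.96 − $464.43 → -$573.45
  Aug: +$345.96 → -$227.49
  Sep: +$345.96 → $118.47
  Oct: +$345.96 − $464.43 → $0.00
Lowest trial balance = -$800.94 (May)
Initial deposit = cushion − low point = $691.92 − (-$800.94) = $1,492.86

$1,492.86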